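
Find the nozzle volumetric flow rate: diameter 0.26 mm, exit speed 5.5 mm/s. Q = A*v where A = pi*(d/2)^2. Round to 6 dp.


A = pi*(0.26/2)^2 = 0.05309292 mm^2
Q = 0.05309292 * 5.5 = 0.292011 mm^3/s


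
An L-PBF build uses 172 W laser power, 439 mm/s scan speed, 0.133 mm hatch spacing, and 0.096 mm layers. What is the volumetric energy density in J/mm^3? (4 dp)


E = 172 / (439*0.133*0.096) = 30.6861 J/mm^3


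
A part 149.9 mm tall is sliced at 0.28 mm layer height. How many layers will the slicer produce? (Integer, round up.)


Layers = ceil(149.9/0.28) = 536


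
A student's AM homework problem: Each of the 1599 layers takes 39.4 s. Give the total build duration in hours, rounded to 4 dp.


t = 1599 * 39.4 / 3600 = 17.5002 hrs


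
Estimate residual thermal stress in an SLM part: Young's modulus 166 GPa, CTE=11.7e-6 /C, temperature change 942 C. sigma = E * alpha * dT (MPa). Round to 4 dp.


sigma = 166*1000 * 11.7e-6 * 942 = 1829.5524 MPa


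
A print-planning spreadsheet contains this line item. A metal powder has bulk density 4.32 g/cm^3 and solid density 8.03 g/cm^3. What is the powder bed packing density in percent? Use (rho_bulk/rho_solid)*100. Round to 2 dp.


Packing = (4.32/8.03)*100 = 53.8 %


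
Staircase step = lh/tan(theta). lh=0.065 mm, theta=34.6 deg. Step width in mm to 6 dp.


step = 0.065 / tan(34.6) = 0.094223 mm


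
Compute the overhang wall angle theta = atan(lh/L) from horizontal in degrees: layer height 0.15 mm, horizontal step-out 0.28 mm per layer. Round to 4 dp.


angle = atan(0.15/0.28) = 28.1786 degrees


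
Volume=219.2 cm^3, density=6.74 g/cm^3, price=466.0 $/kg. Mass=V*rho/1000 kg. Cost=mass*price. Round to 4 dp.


Mass = 219.2*6.74/1000 = 1.477408 kg
Cost = 1.477408 * 466.0 = 688.4721 $


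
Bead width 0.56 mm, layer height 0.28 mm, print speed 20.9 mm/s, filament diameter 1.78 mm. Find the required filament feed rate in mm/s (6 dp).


Q = 0.56 * 0.28 * 20.9 = 3.27712 mm^3/s
A_fil = pi*(1.78/2)^2 = 2.48845554 mm^2
v_feed = 3.27712 / 2.48845554 = 1.316929 mm/s


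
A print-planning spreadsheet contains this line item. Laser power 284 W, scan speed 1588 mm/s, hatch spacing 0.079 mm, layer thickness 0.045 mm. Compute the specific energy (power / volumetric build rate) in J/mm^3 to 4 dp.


Build rate = 1588 * 0.079 * 0.045 = 5.64534 mm^3/s
SE = 284 / 5.64534 = 50.307 J/mm^3


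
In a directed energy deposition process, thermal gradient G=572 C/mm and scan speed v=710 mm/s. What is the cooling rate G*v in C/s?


CR = 572 * 710 = 406120 C/s


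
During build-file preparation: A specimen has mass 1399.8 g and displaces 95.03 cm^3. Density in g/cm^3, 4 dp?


rho = 1399.8 / 95.03 = 14.7301 g/cm^3


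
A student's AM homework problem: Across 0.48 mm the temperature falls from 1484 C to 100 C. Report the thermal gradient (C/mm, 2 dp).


G = (1484-100)/0.48 = 2883.33 C/mm


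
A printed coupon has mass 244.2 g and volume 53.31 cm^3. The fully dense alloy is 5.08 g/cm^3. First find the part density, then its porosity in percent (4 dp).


rho_part = 244.2 / 53.31 = 4.58075408 g/cm^3
Porosity = (1 - 4.58075408/5.08)*100 = 9.8277 %


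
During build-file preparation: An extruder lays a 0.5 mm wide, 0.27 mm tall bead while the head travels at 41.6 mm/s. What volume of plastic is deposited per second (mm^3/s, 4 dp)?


Rate = 0.5 * 0.27 * 41.6 = 5.616 mm^3/s


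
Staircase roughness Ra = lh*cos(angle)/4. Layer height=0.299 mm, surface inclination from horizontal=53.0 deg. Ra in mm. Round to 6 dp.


Ra = 0.299 * cos(53.0) / 4 = 0.044986 mm


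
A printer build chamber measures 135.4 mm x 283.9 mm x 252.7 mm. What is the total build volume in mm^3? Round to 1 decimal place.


V = 135.4 * 283.9 * 252.7 = 9713803.2 mm^3


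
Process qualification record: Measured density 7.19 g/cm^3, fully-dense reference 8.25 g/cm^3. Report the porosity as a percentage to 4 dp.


Porosity = (1-7.19/8.25)*100 = 12.8485 %


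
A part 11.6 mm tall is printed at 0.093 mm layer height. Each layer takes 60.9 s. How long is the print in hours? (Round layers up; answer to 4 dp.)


Layers = ceil(11.6/0.093) = 125
t = 125 * 60.9 / 3600 = 2.1146 hrs


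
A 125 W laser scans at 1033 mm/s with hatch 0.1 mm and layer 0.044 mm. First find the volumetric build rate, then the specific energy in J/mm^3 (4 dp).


Build rate = 1033 * 0.1 * 0.044 = 4.5452 mm^3/s
SE = 125 / 4.5452 = 27.5015 J/mm^3


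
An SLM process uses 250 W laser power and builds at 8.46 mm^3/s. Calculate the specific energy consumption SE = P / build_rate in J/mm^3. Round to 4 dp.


SE = 250 / 8.46 = 29.5508 J/mm^3


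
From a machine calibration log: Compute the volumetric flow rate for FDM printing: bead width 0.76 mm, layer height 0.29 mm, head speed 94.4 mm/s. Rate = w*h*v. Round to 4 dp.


Rate = 0.76 * 0.29 * 94.4 = 20.8058 mm^3/s


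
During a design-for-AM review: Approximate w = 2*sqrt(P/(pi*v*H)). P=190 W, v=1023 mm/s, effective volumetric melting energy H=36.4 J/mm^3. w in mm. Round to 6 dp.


w = 2*sqrt(190/(pi*1023*36.4)) = 0.080602 mm


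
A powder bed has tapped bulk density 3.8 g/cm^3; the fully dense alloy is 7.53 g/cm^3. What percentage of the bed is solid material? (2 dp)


Packing = (3.8/7.53)*100 = 50.46 %


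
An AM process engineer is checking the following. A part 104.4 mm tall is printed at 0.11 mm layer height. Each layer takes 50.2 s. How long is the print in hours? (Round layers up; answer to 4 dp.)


Layers = ceil(104.4/0.11) = 950
t = 950 * 50.2 / 3600 = 13.2472 hrs


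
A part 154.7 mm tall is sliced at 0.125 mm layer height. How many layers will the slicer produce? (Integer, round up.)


Layers = ceil(154.7/0.125) = 1238


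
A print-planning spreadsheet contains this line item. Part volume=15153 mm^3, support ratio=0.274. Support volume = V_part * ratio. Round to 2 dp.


V_support = 15153 * 0.274 = 4151.92 mm^3


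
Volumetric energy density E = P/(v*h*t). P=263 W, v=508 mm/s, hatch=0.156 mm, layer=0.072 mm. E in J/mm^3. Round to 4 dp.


E = 263 / (508*0.156*0.072) = 46.093 J/mm^3


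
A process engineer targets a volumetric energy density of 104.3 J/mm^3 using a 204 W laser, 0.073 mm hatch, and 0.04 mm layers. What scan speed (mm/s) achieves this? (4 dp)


v = 204 / (104.3*0.073*0.04) = 669.8276 mm/s


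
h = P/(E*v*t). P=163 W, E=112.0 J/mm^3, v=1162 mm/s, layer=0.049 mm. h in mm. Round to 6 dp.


h = 163 / (112.0*1162*0.049) = 0.02556 mm


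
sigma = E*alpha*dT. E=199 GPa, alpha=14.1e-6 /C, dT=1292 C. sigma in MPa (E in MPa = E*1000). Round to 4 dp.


sigma = 199*1000 * 14.1e-6 * 1292 = 3625.2228 MPa


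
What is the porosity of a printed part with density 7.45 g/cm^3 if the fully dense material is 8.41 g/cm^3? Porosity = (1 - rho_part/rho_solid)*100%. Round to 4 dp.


Porosity = (1-7.45/8.41)*100 = 11.415 %


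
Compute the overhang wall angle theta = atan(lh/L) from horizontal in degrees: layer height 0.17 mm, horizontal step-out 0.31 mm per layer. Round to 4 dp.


angle = atan(0.17/0.31) = 28.7398 degrees


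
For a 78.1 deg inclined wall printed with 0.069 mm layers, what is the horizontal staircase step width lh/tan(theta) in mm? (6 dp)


step = 0.069 / tan(78.1) = 0.014541 mm


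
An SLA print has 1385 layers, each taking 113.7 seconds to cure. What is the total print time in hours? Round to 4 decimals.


t = 1385 * 113.7 / 3600 = 43.7429 hrs


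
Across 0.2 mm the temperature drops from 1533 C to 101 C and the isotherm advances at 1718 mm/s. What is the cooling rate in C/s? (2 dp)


G = (1533-101)/0.2 = 7160.0 C/mm
CR = 7160.0 * 1718 = 12300880.0 C/s


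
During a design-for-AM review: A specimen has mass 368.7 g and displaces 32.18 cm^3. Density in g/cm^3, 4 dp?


rho = 368.7 / 32.18 = 11.4574 g/cm^3


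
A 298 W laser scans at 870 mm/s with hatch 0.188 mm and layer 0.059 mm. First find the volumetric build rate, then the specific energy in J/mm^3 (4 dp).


Build rate = 870 * 0.188 * 0.059 = 9.65004 mm^3/s
SE = 298 / 9.65004 = 30.8807 J/mm^3


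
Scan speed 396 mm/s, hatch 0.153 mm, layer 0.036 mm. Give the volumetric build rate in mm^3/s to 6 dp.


Rate = 396 * 0.153 * 0.036 = 2.181168 mm^3/s


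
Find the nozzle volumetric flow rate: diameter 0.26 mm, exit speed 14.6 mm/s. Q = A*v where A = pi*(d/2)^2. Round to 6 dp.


A = pi*(0.26/2)^2 = 0.05309292 mm^2
Q = 0.05309292 * 14.6 = 0.775157 mm^3/s


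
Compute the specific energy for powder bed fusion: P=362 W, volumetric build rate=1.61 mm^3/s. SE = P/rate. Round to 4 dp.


SE = 362 / 1.61 = 224.8447 J/mm^3


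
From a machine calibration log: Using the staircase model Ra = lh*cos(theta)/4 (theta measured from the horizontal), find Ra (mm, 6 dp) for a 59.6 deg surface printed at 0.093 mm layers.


Ra = 0.093 * cos(59.6) / 4 = 0.011765 mm


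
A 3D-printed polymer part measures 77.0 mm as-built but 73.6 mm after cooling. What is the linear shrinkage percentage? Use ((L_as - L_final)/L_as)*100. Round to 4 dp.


Shrinkage = ((77.0-73.6)/77.0)*100 = 4.4156 %


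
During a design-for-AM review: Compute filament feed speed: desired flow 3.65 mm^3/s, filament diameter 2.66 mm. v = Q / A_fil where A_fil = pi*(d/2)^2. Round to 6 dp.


A = pi*(2.66/2)^2 = 5.557163
v = 3.65 / 5.557163 = 0.65681 mm/s


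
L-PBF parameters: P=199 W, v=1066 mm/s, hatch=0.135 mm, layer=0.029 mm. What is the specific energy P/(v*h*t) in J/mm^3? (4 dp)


Build rate = 1066 * 0.135 * 0.029 = 4.17339 mm^3/s
SE = 199 / 4.17339 = 47.6831 J/mm^3


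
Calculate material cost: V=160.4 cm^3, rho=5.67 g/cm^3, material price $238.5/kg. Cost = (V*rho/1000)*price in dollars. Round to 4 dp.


Mass = 160.4*5.67/1000 = 0.909468 kg
Cost = 0.909468 * 238.5 = 216.9081 $


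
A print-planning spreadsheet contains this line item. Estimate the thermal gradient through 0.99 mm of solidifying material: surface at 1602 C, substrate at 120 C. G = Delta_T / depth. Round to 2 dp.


G = (1602-120)/0.99 = 1496.97 C/mm


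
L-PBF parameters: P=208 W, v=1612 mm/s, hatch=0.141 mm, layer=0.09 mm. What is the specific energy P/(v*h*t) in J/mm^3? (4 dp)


Build rate = 1612 * 0.141 * 0.09 = 20.45628 mm^3/s
SE = 208 / 20.45628 = 10.168 J/mm^3


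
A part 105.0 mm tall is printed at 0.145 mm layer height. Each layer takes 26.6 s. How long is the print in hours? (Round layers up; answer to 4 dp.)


Layers = ceil(105.0/0.145) = 725
t = 725 * 26.6 / 3600 = 5.3569 hrs


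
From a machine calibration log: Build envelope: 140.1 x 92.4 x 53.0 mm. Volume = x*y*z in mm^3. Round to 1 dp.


V = 140.1 * 92.4 * 53.0 = 686097.7 mm^3


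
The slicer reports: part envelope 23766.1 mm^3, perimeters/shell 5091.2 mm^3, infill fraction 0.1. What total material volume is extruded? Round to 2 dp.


V_infill = (23766.1 - 5091.2) * 0.1 = 1867.49
V_total = 5091.2 + 1867.49 = 6958.69 mm^3


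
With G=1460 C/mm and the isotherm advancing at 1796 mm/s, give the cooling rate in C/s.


CR = 1460 * 1796 = 2622160 C/s


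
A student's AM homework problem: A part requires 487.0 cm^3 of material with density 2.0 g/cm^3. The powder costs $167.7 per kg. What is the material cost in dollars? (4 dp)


Mass = 487.0*2.0/1000 = 0.974 kg
Cost = 0.974 * 167.7 = 163.3398 $


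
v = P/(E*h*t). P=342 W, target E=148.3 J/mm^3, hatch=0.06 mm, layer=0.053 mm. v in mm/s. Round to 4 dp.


v = 342 / (148.3*0.06*0.053) = 725.2001 mm/s


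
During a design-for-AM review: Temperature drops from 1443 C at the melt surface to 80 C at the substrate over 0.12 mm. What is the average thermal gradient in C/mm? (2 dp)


G = (1443-80)/0.12 = 11358.33 C/mm


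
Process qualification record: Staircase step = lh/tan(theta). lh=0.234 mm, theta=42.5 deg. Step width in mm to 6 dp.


step = 0.234 / tan(42.5) = 0.255366 mm


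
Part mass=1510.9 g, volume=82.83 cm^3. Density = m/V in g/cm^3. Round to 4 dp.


rho = 1510.9 / 82.83 = 18.241 g/cm^3


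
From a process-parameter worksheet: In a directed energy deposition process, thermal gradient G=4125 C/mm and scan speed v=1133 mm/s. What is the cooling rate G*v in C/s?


CR = 4125 * 1133 = 4673625 C/s


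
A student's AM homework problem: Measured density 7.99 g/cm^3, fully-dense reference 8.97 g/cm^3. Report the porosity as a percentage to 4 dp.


Porosity = (1-7.99/8.97)*100 = 10.9253 %


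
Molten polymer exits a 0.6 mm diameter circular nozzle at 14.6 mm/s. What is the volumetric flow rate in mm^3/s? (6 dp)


A = pi*(0.6/2)^2 = 0.28274334 mm^2
Q = 0.28274334 * 14.6 = 4.128053 mm^3/s


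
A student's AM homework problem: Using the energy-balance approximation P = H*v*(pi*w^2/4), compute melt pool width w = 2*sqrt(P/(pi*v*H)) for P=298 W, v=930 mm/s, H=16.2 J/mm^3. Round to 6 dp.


w = 2*sqrt(298/(pi*930*16.2)) = 0.158695 mm


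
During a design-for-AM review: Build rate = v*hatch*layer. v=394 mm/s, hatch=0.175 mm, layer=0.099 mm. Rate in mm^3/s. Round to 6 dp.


Rate = 394 * 0.175 * 0.099 = 6.82605 mm^3/s


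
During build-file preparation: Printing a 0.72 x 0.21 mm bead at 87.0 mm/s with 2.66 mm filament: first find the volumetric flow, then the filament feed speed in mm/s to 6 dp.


Q = 0.72 * 0.21 * 87.0 = 13.1544 mm^3/s
A_fil = pi*(2.66/2)^2 = 5.55716324 mm^2
v_feed = 13.1544 / 5.55716324 = 2.367107 mm/s


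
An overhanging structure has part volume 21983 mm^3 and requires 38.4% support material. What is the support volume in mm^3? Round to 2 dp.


V_support = 21983 * 0.384 = 8441.47 mm^3


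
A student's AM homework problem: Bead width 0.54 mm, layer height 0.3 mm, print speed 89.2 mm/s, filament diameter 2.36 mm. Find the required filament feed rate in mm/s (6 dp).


Q = 0.54 * 0.3 * 89.2 = 14.4504 mm^3/s
A_fil = pi*(2.36/2)^2 = 4.37435361 mm^2
v_feed = 14.4504 / 4.37435361 = 3.303437 mm/s


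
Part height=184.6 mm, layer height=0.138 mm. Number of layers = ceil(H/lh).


Layers = ceil(184.6/0.138) = 1338


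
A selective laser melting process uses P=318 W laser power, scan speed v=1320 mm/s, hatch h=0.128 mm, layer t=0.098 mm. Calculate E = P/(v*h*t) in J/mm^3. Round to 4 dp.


E = 318 / (1320*0.128*0.098) = 19.2051 J/mm^3


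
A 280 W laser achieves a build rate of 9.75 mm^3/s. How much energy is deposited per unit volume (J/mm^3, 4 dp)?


SE = 280 / 9.75 = 28.7179 J/mm^3


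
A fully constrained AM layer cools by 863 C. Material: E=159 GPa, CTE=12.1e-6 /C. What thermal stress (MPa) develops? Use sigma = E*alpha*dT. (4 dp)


sigma = 159*1000 * 12.1e-6 * 863 = 1660.3257 MPa


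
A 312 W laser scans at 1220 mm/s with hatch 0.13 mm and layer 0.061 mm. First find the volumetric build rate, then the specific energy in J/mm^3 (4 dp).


Build rate = 1220 * 0.13 * 0.061 = 9.6746 mm^3/s
SE = 312 / 9.6746 = 32.2494 J/mm^3


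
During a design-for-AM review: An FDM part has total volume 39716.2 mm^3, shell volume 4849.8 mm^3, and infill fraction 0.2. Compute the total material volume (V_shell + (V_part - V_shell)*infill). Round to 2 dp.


V_infill = (39716.2 - 4849.8) * 0.2 = 6973.28
V_total = 4849.8 + 6973.28 = 11823.08 mm^3


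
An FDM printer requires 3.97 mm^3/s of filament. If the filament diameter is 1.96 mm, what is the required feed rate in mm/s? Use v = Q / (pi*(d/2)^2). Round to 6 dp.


A = pi*(1.96/2)^2 = 3.017186
v = 3.97 / 3.017186 = 1.315796 mm/s


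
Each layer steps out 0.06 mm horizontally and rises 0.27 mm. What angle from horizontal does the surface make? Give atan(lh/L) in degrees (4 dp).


angle = atan(0.27/0.06) = 77.4712 degrees


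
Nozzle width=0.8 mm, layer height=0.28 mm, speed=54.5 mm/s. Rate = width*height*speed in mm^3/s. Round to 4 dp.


Rate = 0.8 * 0.28 * 54.5 = 12.208 mm^3/s


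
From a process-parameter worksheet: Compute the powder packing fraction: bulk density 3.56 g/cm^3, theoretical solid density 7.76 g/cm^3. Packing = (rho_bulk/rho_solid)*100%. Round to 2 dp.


Packing = (3.56/7.76)*100 = 45.88 %


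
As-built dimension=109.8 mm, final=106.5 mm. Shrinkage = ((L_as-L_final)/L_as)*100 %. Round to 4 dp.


Shrinkage = ((109.8-106.5)/109.8)*100 = 3.0055 %


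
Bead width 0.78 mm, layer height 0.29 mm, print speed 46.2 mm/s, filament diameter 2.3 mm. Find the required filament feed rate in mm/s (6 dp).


Q = 0.78 * 0.29 * 46.2 = 10.45044 mm^3/s
A_fil = pi*(2.3/2)^2 = 4.15475628 mm^2
v_feed = 10.45044 / 4.15475628 = 2.515296 mm/s


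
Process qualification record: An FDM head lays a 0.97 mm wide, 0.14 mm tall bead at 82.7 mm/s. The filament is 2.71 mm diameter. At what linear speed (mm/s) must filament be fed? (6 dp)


Q = 0.97 * 0.14 * 82.7 = 11.23066 mm^3/s
A_fil = pi*(2.71/2)^2 = 5.76804265 mm^2
v_feed = 11.23066 / 5.76804265 = 1.947049 mm/s


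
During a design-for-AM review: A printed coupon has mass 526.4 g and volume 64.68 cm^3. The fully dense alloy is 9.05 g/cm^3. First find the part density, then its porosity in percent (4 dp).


rho_part = 526.4 / 64.68 = 8.13852814 g/cm^3
Porosity = (1 - 8.13852814/9.05)*100 = 10.0715 %


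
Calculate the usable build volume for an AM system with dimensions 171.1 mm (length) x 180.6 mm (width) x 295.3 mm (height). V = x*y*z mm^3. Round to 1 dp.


V = 171.1 * 180.6 * 295.3 = 9124964.9 mm^3


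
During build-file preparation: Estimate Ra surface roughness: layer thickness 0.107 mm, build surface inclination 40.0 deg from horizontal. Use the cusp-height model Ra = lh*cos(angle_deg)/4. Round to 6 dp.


Ra = 0.107 * cos(40.0) / 4 = 0.020492 mm


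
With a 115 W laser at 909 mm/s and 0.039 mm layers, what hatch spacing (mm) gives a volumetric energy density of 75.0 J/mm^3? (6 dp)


h = 115 / (75.0*909*0.039) = 0.043252 mm


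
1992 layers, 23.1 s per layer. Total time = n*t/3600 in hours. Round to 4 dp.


t = 1992 * 23.1 / 3600 = 12.782 hrs


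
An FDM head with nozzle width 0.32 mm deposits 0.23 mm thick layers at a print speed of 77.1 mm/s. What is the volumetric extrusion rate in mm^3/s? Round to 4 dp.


Rate = 0.32 * 0.23 * 77.1 = 5.6746 mm^3/s


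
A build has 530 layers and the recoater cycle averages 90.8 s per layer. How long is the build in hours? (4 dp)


t = 530 * 90.8 / 3600 = 13.3678 hrs


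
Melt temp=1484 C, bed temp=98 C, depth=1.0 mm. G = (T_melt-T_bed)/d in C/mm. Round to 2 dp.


G = (1484-98)/1.0 = 1386.0 C/mm


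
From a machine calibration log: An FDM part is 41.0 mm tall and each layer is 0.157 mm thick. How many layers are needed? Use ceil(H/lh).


Layers = ceil(41.0/0.157) = 262


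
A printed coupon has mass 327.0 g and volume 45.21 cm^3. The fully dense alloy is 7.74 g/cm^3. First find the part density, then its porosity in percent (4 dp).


rho_part = 327.0 / 45.21 = 7.23291307 g/cm^3
Porosity = (1 - 7.23291307/7.74)*100 = 6.5515 %


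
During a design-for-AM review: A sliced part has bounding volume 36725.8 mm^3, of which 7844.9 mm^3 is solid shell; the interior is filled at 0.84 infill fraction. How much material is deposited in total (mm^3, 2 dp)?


V_infill = (36725.8 - 7844.9) * 0.84 = 24259.96
V_total = 7844.9 + 24259.96 = 32104.86 mm^3


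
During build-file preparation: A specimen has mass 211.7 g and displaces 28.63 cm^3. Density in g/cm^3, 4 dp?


rho = 211.7 / 28.63 = 7.3943 g/cm^3


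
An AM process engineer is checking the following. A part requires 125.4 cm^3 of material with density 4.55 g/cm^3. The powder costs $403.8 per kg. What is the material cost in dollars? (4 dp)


Mass = 125.4*4.55/1000 = 0.57057 kg
Cost = 0.57057 * 403.8 = 230.3962 $


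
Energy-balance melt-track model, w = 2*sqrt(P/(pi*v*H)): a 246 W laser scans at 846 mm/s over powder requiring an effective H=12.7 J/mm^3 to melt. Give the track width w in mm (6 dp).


w = 2*sqrt(246/(pi*846*12.7)) = 0.17074 mm


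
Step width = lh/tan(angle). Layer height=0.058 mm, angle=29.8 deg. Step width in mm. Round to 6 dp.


step = 0.058 / tan(29.8) = 0.101274 mm


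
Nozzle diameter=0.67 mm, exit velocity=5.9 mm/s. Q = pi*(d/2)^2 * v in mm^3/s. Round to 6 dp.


A = pi*(0.67/2)^2 = 0.35256524 mm^2
Q = 0.35256524 * 5.9 = 2.080135 mm^3/s


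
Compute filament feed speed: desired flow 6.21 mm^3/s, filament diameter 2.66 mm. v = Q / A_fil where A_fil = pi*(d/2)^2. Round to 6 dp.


A = pi*(2.66/2)^2 = 5.557163
v = 6.21 / 5.557163 = 1.117477 mm/s


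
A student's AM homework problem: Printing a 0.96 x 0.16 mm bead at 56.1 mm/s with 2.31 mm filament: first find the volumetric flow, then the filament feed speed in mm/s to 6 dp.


Q = 0.96 * 0.16 * 56.1 = 8.61696 mm^3/s
A_fil = pi*(2.31/2)^2 = 4.19096314 mm^2
v_feed = 8.61696 / 4.19096314 = 2.056081 mm/s


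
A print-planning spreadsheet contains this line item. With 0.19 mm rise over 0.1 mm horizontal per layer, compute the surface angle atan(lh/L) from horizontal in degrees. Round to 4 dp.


angle = atan(0.19/0.1) = 62.2415 degrees


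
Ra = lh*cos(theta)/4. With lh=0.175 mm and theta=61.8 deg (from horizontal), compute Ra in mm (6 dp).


Ra = 0.175 * cos(61.8) / 4 = 0.020674 mm


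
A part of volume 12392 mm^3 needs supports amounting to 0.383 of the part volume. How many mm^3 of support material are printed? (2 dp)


V_support = 12392 * 0.383 = 4746.14 mm^3


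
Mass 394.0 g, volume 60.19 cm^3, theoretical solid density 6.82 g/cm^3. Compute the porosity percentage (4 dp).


rho_part = 394.0 / 60.19 = 6.54593786 g/cm^3
Porosity = (1 - 6.54593786/6.82)*100 = 4.0185 %


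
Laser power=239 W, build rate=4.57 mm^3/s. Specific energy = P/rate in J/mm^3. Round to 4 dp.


SE = 239 / 4.57 = 52.2976 J/mm^3


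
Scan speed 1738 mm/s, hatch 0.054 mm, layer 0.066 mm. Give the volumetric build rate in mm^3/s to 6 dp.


Rate = 1738 * 0.054 * 0.066 = 6.194232 mm^3/s


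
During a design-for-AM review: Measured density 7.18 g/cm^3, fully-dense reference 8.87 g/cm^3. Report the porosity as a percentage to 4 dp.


Porosity = (1-7.18/8.87)*100 = 19.053 %


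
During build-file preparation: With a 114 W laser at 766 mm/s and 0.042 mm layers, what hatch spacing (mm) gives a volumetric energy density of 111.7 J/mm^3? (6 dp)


h = 114 / (111.7*766*0.042) = 0.031723 mm


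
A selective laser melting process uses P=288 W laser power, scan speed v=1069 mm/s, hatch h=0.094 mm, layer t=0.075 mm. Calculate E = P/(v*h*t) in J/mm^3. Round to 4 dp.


E = 288 / (1069*0.094*0.075) = 38.2143 J/mm^3


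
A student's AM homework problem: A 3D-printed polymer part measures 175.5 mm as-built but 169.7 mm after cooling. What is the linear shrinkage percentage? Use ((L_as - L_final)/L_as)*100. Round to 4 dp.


Shrinkage = ((175.5-169.7)/175.5)*100 = 3.3048 %


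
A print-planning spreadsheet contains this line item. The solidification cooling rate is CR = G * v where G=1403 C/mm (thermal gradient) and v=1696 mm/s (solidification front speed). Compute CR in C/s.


CR = 1403 * 1696 = 2379488 C/s


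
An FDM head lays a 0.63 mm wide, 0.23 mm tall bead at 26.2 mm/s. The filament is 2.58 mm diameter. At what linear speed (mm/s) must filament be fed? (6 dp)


Q = 0.63 * 0.23 * 26.2 = 3.79638 mm^3/s
A_fil = pi*(2.58/2)^2 = 5.22792433 mm^2
v_feed = 3.79638 / 5.22792433 = 0.726173 mm/s


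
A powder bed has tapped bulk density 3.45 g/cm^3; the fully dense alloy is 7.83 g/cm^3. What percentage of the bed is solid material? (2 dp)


Packing = (3.45/7.83)*100 = 44.06 %


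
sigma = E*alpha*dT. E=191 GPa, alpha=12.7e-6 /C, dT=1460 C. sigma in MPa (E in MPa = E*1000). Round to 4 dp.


sigma = 191*1000 * 12.7e-6 * 1460 = 3541.522 MPa


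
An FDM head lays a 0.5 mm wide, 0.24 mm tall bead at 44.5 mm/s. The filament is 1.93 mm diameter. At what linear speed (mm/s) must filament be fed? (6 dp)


Q = 0.5 * 0.24 * 44.5 = 5.34 mm^3/s
A_fil = pi*(1.93/2)^2 = 2.92552962 mm^2
v_feed = 5.34 / 2.92552962 = 1.825311 mm/s


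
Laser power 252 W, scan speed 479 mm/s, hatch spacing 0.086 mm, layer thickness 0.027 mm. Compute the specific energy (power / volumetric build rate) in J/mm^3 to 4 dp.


Build rate = 479 * 0.086 * 0.027 = 1.112238 mm^3/s
SE = 252 / 1.112238 = 226.5702 J/mm^3


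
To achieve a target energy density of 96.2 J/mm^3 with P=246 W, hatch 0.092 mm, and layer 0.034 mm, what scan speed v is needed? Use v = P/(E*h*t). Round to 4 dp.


v = 246 / (96.2*0.092*0.034) = 817.5104 mm/s


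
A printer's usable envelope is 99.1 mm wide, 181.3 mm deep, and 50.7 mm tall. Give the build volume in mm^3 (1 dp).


V = 99.1 * 181.3 * 50.7 = 910918.3 mm^3


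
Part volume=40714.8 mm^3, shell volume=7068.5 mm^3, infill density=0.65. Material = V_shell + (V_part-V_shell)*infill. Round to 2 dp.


V_infill = (40714.8 - 7068.5) * 0.65 = 21870.1
V_total = 7068.5 + 21870.1 = 28938.6 mm^3


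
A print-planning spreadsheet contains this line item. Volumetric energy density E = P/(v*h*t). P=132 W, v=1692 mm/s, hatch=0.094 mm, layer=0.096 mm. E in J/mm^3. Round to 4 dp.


E = 132 / (1692*0.094*0.096) = 8.6452 J/mm^3


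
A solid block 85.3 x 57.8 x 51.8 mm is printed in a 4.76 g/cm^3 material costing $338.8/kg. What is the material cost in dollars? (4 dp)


V = 85.3 * 57.8 * 51.8 = 255391.612 mm^3 = 255.391612 cm^3
Mass = 255.391612 * 4.76 / 1000 = 1.21566407 kg
Cost = 1.21566407 * 338.8 = 411.867 $


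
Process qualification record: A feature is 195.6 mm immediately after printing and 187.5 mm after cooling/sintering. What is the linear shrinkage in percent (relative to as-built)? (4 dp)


Shrinkage = ((195.6-187.5)/195.6)*100 = 4.1411 %


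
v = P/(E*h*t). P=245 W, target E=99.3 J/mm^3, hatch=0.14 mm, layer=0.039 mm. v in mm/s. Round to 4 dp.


v = 245 / (99.3*0.14*0.039) = 451.8811 mm/s


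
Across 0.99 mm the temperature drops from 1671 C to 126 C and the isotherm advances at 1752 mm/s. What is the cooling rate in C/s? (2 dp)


G = (1671-126)/0.99 = 1560.60606061 C/mm
CR = 1560.60606061 * 1752 = 2734181.82 C/s


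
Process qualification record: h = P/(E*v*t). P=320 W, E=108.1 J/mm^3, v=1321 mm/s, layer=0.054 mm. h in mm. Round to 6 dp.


h = 320 / (108.1*1321*0.054) = 0.041498 mm


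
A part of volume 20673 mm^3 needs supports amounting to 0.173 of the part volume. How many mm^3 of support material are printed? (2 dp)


V_support = 20673 * 0.173 = 3576.43 mm^3


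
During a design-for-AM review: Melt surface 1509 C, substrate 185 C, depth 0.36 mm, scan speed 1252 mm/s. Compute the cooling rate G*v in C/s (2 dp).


G = (1509-185)/0.36 = 3677.77777778 C/mm
CR = 3677.77777778 * 1252 = 4604577.78 C/s


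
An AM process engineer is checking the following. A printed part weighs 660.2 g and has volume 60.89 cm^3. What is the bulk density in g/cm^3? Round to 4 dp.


rho = 660.2 / 60.89 = 10.8425 g/cm^3


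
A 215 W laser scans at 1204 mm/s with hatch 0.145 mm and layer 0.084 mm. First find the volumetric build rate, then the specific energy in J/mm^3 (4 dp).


Build rate = 1204 * 0.145 * 0.084 = 14.66472 mm^3/s
SE = 215 / 14.66472 = 14.661 J/mm^3


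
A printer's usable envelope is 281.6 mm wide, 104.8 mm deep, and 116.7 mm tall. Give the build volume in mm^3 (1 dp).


V = 281.6 * 104.8 * 116.7 = 3444013.1 mm^3


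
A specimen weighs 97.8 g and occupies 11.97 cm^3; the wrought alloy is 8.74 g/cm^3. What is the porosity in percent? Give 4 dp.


rho_part = 97.8 / 11.97 = 8.17042607 g/cm^3
Porosity = (1 - 8.17042607/8.74)*100 = 6.5169 %


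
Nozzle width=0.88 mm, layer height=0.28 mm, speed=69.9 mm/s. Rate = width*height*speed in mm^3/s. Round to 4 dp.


Rate = 0.88 * 0.28 * 69.9 = 17.2234 mm^3/s


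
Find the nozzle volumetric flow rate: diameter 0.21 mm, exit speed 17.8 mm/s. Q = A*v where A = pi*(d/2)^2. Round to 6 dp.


A = pi*(0.21/2)^2 = 0.03463606 mm^2
Q = 0.03463606 * 17.8 = 0.616522 mm^3/s


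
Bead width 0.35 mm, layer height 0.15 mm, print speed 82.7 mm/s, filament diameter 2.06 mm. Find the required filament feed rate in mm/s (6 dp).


Q = 0.35 * 0.15 * 82.7 = 4.34175 mm^3/s
A_fil = pi*(2.06/2)^2 = 3.33291565 mm^2
v_feed = 4.34175 / 3.33291565 = 1.302688 mm/s


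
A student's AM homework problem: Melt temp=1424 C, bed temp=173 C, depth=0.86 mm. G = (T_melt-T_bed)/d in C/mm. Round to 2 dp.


G = (1424-173)/0.86 = 1454.65 C/mm


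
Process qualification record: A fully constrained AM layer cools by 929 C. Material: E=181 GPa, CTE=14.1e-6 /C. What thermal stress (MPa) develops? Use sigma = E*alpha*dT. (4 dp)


sigma = 181*1000 * 14.1e-6 * 929 = 2370.9009 MPa


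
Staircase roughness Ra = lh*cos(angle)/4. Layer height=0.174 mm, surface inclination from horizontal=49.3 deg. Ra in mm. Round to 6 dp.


Ra = 0.174 * cos(49.3) / 4 = 0.028366 mm


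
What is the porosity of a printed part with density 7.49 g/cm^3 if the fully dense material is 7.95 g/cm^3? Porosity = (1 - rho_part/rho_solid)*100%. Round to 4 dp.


Porosity = (1-7.49/7.95)*100 = 5.7862 %


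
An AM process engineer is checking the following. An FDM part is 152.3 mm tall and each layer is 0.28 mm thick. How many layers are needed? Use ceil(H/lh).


Layers = ceil(152.3/0.28) = 544


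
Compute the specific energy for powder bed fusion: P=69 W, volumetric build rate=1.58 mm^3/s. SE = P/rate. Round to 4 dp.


SE = 69 / 1.58 = 43.6709 J/mm^3


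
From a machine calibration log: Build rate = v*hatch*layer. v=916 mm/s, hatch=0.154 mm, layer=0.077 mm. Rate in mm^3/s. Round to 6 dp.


Rate = 916 * 0.154 * 0.077 = 10.861928 mm^3/s


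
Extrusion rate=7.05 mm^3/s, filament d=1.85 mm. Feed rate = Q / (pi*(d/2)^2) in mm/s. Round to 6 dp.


A = pi*(1.85/2)^2 = 2.688025
v = 7.05 / 2.688025 = 2.622743 mm/s


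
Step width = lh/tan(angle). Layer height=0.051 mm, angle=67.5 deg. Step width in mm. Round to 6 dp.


step = 0.051 / tan(67.5) = 0.021125 mm


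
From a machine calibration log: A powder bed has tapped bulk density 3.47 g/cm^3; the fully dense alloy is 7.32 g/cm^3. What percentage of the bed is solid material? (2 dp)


Packing = (3.47/7.32)*100 = 47.4 %


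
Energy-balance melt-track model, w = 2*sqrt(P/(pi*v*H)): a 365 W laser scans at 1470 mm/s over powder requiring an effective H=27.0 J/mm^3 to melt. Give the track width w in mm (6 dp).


w = 2*sqrt(365/(pi*1470*27.0)) = 0.108208 mm


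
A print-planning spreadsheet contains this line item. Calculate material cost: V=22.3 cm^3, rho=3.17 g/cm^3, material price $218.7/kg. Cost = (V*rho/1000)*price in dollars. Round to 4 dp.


Mass = 22.3*3.17/1000 = 0.070691 kg
Cost = 0.070691 * 218.7 = 15.4601 $


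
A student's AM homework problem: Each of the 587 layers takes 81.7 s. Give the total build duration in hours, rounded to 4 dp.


t = 587 * 81.7 / 3600 = 13.3216 hrs


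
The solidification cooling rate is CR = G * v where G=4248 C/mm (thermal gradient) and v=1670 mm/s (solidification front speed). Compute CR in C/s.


CR = 4248 * 1670 = 7094160 C/s


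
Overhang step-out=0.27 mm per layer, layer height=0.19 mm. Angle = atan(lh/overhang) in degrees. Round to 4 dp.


angle = atan(0.19/0.27) = 35.1342 degrees


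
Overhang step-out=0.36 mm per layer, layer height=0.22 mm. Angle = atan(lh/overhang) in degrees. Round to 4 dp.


angle = atan(0.22/0.36) = 31.4296 degrees


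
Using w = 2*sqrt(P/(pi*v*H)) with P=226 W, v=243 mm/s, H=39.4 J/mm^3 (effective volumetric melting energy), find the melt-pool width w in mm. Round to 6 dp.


w = 2*sqrt(226/(pi*243*39.4)) = 0.173364 mm


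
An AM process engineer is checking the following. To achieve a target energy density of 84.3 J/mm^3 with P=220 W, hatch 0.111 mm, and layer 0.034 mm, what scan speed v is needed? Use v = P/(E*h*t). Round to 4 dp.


v = 220 / (84.3*0.111*0.034) = 691.5016 mm/s


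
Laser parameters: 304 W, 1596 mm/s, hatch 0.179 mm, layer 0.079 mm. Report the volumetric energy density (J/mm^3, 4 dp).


E = 304 / (1596*0.179*0.079) = 13.4698 J/mm^3


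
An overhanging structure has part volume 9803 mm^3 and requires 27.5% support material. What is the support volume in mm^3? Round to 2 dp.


V_support = 9803 * 0.275 = 2695.83 mm^3


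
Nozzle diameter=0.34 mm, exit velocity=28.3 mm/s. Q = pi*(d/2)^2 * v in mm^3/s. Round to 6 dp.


A = pi*(0.34/2)^2 = 0.09079203 mm^2
Q = 0.09079203 * 28.3 = 2.569414 mm^3/s


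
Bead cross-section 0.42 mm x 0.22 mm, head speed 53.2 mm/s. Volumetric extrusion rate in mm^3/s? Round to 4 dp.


Rate = 0.42 * 0.22 * 53.2 = 4.9157 mm^3/s


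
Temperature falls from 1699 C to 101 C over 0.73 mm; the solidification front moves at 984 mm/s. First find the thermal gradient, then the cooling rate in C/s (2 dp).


G = (1699-101)/0.73 = 2189.04109589 C/mm
CR = 2189.04109589 * 984 = 2154016.44 C/s


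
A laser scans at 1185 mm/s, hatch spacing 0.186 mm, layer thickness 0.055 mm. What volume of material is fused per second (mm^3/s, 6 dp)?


Rate = 1185 * 0.186 * 0.055 = 12.12255 mm^3/s


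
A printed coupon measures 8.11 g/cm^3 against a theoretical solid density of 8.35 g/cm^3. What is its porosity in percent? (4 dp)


Porosity = (1-8.11/8.35)*100 = 2.8743 %


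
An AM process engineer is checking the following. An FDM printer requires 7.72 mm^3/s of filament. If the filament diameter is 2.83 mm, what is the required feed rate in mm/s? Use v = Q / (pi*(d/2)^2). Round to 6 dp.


A = pi*(2.83/2)^2 = 6.290175
v = 7.72 / 6.290175 = 1.227311 mm/s


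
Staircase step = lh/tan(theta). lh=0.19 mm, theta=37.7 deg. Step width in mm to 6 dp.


step = 0.19 / tan(37.7) = 0.245831 mm


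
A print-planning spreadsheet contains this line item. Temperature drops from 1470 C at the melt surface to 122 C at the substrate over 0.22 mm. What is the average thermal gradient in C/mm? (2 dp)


G = (1470-122)/0.22 = 6127.27 C/mm


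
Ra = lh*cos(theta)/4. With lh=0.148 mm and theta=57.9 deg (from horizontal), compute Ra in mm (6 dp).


Ra = 0.148 * cos(57.9) / 4 = 0.019662 mm


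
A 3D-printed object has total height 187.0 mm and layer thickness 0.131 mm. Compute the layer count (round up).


Layers = ceil(187.0/0.131) = 1428


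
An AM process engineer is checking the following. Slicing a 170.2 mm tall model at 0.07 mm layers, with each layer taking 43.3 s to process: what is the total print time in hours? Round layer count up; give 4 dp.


Layers = ceil(170.2/0.07) = 2432
t = 2432 * 43.3 / 3600 = 29.2516 hrs


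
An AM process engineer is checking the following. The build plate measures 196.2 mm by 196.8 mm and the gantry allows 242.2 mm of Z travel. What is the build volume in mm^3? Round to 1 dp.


V = 196.2 * 196.8 * 242.2 = 9351865.2 mm^3


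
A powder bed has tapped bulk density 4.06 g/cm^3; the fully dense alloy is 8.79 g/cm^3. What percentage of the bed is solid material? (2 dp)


Packing = (4.06/8.79)*100 = 46.19 %


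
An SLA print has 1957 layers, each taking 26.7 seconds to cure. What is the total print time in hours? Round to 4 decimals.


t = 1957 * 26.7 / 3600 = 14.5144 hrs


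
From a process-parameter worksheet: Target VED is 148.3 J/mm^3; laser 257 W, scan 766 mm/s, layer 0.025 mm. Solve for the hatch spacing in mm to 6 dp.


h = 257 / (148.3*766*0.025) = 0.090495 mm


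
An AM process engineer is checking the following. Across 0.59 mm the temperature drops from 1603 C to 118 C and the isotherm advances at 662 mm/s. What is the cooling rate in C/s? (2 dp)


G = (1603-118)/0.59 = 2516.94915254 C/mm
CR = 2516.94915254 * 662 = 1666220.34 C/s


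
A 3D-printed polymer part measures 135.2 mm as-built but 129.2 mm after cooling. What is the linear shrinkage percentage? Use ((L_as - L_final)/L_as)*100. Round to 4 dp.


Shrinkage = ((135.2-129.2)/135.2)*100 = 4.4379 %


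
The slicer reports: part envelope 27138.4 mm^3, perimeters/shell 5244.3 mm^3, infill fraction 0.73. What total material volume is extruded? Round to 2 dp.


V_infill = (27138.4 - 5244.3) * 0.73 = 15982.69
V_total = 5244.3 + 15982.69 = 21226.99 mm^3


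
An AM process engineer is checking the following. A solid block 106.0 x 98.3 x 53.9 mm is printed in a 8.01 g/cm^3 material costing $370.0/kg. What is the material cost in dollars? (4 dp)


V = 106.0 * 98.3 * 53.9 = 561627.22 mm^3 = 561.62722 cm^3
Mass = 561.62722 * 8.01 / 1000 = 4.49863403 kg
Cost = 4.49863403 * 370.0 = 1664.4946 $


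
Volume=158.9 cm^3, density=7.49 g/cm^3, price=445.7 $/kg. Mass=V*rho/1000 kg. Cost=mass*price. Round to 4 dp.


Mass = 158.9*7.49/1000 = 1.190161 kg
Cost = 1.190161 * 445.7 = 530.4548 $


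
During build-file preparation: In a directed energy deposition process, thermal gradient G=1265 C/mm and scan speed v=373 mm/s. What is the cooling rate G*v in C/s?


CR = 1265 * 373 = 471845 C/s


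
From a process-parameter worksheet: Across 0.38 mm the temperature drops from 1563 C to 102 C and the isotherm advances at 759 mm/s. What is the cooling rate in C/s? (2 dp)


G = (1563-102)/0.38 = 3844.73684211 C/mm
CR = 3844.73684211 * 759 = 2918155.26 C/s


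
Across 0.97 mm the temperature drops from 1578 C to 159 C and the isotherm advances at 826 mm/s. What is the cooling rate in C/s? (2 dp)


G = (1578-159)/0.97 = 1462.88659794 C/mm
CR = 1462.88659794 * 826 = 1208344.33 C/s


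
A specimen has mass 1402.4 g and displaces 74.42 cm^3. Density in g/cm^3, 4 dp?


rho = 1402.4 / 74.42 = 18.8444 g/cm^3


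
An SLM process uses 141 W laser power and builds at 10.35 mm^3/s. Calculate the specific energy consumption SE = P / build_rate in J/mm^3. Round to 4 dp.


SE = 141 / 10.35 = 13.6232 J/mm^3


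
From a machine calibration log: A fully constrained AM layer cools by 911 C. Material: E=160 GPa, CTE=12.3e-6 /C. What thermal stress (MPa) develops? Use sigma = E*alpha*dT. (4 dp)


sigma = 160*1000 * 12.3e-6 * 911 = 1792.848 MPa


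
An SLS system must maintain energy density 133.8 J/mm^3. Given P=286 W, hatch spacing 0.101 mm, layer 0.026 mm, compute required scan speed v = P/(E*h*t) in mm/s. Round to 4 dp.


v = 286 / (133.8*0.101*0.026) = 813.9827 mm/s


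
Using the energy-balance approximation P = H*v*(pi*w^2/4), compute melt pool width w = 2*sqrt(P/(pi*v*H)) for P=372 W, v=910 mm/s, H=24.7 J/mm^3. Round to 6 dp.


w = 2*sqrt(372/(pi*910*24.7)) = 0.145163 mm


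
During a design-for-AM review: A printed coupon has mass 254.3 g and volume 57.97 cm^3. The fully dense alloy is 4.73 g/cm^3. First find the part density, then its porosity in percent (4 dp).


rho_part = 254.3 / 57.97 = 4.38675177 g/cm^3
Porosity = (1 - 4.38675177/4.73)*100 = 7.2568 %


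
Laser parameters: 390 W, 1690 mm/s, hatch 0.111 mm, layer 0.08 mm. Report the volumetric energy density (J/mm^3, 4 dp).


E = 390 / (1690*0.111*0.08) = 25.9875 J/mm^3


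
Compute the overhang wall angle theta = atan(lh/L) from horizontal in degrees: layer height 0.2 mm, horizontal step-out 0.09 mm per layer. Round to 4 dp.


angle = atan(0.2/0.09) = 65.7723 degrees


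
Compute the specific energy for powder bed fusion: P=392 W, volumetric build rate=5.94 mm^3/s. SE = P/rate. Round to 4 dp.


SE = 392 / 5.94 = 65.9933 J/mm^3


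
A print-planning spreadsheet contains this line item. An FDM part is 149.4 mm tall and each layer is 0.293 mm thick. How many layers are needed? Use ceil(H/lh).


Layers = ceil(149.4/0.293) = 510


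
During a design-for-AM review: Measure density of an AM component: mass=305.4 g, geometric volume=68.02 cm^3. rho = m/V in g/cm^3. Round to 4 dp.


rho = 305.4 / 68.02 = 4.4899 g/cm^3


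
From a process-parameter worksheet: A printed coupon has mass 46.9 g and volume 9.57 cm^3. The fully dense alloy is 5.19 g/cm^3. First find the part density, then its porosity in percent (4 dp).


rho_part = 46.9 / 9.57 = 4.90073145 g/cm^3
Porosity = (1 - 4.90073145/5.19)*100 = 5.5736 %
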